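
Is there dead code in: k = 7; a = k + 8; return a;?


k is read by a's definition; a is returned
No dead code


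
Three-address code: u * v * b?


Break into single-operator statements:
t1 = u * v
t2 = t1 * b


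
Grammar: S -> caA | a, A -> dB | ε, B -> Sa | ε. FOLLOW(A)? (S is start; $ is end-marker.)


$ ∈ FOLLOW(S). For each A -> αBβ: add FIRST(β)\{ε} to FOLLOW(B); if β nullable, add FOLLOW(A).
FOLLOW(A) = {$, a}


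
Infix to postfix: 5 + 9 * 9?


* has higher precedence, evaluate 9*9 first
Postfix: 5 9 9 * +


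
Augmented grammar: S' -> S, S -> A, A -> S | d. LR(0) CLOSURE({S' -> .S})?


Start: S' -> .S
For each item with dot before a nonterminal B, add B -> .γ for every B-production
Closure: [S' -> .S, S -> .A, A -> .S, A -> .d]


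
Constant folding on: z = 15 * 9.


15 * 9 = 135 at compile time
Optimized: z = 135


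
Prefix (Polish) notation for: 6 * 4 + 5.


left-to-right (same/higher precedence on left): tree is (+ (* 6 4) 5)
Prefix: + * 6 4 5


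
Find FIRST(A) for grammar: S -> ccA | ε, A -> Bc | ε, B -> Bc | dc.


Per alternative of A: FIRST(Bc) = {d}; FIRST(ε) = {ε}
FIRST(A) = {d, ε}


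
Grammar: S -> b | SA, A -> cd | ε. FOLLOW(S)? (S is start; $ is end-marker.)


$ ∈ FOLLOW(S). For each A -> αBβ: add FIRST(β)\{ε} to FOLLOW(B); if β nullable, add FOLLOW(A).
FOLLOW(S) = {$, c}


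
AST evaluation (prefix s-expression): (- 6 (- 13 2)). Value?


Evaluate inner: (- 13 2) = 11
Evaluate root: (- 6 11) = -5
Result: -5


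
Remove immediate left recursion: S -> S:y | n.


Left-recursive alternatives: S:y; non-recursive: n
Introduce S': S -> nS', S' -> :yS' | ε


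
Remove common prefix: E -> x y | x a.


Common prefix: 'x'
Factored: E -> x E', E' -> y | a


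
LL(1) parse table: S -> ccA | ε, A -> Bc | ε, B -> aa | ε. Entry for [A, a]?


For [A, a]: 'a' ∈ FIRST(Bc)
Entry: A -> Bc


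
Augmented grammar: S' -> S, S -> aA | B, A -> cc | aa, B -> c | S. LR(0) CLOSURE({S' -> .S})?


Start: S' -> .S
For each item with dot before a nonterminal B, add B -> .γ for every B-production
Closure: [S' -> .S, S -> .aA, S -> .B, B -> .c, B -> .S]


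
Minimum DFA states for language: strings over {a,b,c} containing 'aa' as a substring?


KMP-style automaton: 2 progress states + 1 absorbing accept = 3
Minimal DFA: 3 states


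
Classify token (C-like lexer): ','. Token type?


Pattern: delimiter/punctuation
Type: PUNCTUATION


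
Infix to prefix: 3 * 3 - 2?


left-to-right (same/higher precedence on left): tree is (- (* 3 3) 2)
Prefix: - * 3 3 2


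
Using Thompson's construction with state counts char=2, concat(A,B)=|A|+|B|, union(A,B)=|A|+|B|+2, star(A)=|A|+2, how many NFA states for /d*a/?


Syntax tree has 2 char leaf(s), 0 union(s), 1 star(s)
chars contribute 2×2 = 4; each union adds +2; each star adds +2
Total: 4 + 0 + 2 = 6 states


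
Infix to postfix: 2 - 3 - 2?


Left to right (same or higher precedence on left)
Postfix: 2 3 - 2 -


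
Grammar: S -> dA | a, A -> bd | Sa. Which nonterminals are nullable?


A nonterminal is nullable iff some alternative derives ε (directly, or every symbol in it is nullable)
Nullable: {}


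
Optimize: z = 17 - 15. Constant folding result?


17 - 15 = 2 at compile time
Optimized: z = 2


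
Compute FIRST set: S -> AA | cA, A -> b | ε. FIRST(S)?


Per alternative of S: FIRST(AA) = {b, ε}; FIRST(cA) = {c}
FIRST(S) = {b, c, ε}


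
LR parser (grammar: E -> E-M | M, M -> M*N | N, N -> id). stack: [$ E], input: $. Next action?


start symbol E on stack, input exhausted
Action: accept


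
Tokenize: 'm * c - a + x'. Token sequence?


Scan left to right, longest-match per lexeme
Tokens: ID(m), OP(*), ID(c), OP(-), ID(a), OP(+), ID(x)


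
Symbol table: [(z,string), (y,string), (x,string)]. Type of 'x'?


Lookup 'x' → type string


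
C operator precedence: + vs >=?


'+' is additive (level 9); '>=' is relational (level 7)
Higher level binds tighter
'+' has higher precedence than '>='


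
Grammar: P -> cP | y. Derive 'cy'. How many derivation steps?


Derivation: P => cP => cy
Steps: 2


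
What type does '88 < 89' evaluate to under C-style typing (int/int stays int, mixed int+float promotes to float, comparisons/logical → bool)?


Operand types: int < int
Rule: comparison yields bool
Result type: bool


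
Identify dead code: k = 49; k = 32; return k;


first assignment to k is overwritten before any read
Dead: 'k = 49'


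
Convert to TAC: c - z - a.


Break into single-operator statements:
t1 = c - z
t2 = t1 - a


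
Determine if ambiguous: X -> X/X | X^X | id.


'id/id^id' has two parse trees (no precedence encoded between / and ^)
Ambiguous


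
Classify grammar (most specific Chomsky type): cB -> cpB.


LHS has context (more than one symbol) and |LHS| ≤ |RHS|
Classification: Type 1 (Context-Sensitive)


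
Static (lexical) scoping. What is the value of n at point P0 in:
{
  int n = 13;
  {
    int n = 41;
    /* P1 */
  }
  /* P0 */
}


n declared in the same block as P0
n = 13


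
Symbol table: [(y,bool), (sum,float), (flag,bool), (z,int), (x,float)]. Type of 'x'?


Lookup 'x' → type float


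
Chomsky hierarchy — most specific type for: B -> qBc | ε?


Single nonterminal LHS, but q^n c^n is not regular
Classification: Type 2 (Context-Free)


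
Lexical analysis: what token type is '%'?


Pattern: operator symbol
Type: OPERATOR


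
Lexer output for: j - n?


Scan left to right, longest-match per lexeme
Tokens: ID(j), OP(-), ID(n)


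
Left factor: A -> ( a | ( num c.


Common prefix: '('
Factored: A -> ( A', A' -> a | num c


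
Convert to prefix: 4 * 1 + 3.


left-to-right (same/higher precedence on left): tree is (+ (* 4 1) 3)
Prefix: + * 4 1 3


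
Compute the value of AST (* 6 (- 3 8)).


Evaluate inner: (- 3 8) = -5
Evaluate root: (* 6 -5) = -30
Result: -30


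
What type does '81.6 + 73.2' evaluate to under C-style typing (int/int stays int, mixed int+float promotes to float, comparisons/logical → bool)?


Operand types: float + float
Rule: mixed int/float promotes to float; int/int stays int
Result type: float


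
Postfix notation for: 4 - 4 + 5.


Left to right (same or higher precedence on left)
Postfix: 4 4 - 5 +


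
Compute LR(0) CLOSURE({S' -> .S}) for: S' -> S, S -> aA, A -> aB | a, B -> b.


Start: S' -> .S
For each item with dot before a nonterminal B, add B -> .γ for every B-production
Closure: [S' -> .S, S -> .aA]


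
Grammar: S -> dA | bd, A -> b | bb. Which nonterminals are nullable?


A nonterminal is nullable iff some alternative derives ε (directly, or every symbol in it is nullable)
Nullable: {}


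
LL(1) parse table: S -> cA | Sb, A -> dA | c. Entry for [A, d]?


For [A, d]: 'd' ∈ FIRST(dA)
Entry: A -> dA


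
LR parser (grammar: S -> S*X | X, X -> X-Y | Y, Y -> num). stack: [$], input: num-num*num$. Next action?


no handle on stack; shift 'num'
Action: shift


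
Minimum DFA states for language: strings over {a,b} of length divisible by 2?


Track length mod 2: states 0..1, accept at 0
Minimal DFA: 2 states


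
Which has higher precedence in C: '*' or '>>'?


'*' is multiplicative (level 10); '>>' is shift (level 8)
Higher level binds tighter
'*' has higher precedence than '>>'


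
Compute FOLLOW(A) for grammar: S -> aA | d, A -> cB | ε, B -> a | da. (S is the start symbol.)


$ ∈ FOLLOW(S). For each A -> αBβ: add FIRST(β)\{ε} to FOLLOW(B); if β nullable, add FOLLOW(A).
FOLLOW(A) = {$}


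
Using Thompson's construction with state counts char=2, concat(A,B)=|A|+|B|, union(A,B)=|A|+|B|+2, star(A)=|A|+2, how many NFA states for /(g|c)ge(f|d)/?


Syntax tree has 6 char leaf(s), 2 union(s), 0 star(s)
chars contribute 6×2 = 12; each union adds +2; each star adds +2
Total: 12 + 4 + 0 = 16 states


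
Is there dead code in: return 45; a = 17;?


statement follows a return and is unreachable
Dead: 'a = 17'


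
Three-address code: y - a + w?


Break into single-operator statements:
t1 = y - a
t2 = t1 + w


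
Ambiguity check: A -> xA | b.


right-linear, alternatives start with distinct terminals 'x' vs 'b': unique leftmost derivation
Unambiguous


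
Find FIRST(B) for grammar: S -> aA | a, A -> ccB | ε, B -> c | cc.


Per alternative of B: FIRST(c) = {c}; FIRST(cc) = {c}
FIRST(B) = {c}


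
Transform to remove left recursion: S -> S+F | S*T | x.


Left-recursive alternatives: S+F, S*T; non-recursive: x
Introduce S': S -> xS', S' -> +FS' | *TS' | ε


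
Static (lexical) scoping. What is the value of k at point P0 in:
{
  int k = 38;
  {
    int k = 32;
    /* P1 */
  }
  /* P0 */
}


k declared in the same block as P0
k = 38


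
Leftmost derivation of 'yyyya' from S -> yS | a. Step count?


Derivation: S => yS => yyS => yyyS => yyyyS => yyyya
Steps: 5


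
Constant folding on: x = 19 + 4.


19 + 4 = 23 at compile time
Optimized: x = 23


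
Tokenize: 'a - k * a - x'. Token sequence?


Scan left to right, longest-match per lexeme
Tokens: ID(a), OP(-), ID(k), OP(*), ID(a), OP(-), ID(x)


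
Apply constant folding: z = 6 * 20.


6 * 20 = 120 at compile time
Optimized: z = 120


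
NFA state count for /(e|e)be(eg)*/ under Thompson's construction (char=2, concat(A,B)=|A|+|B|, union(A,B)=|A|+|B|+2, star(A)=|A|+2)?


Syntax tree has 6 char leaf(s), 1 union(s), 1 star(s)
chars contribute 6×2 = 12; each union adds +2; each star adds +2
Total: 12 + 2 + 2 = 16 states


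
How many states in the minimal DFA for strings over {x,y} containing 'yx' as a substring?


KMP-style automaton: 2 progress states + 1 absorbing accept = 3
Minimal DFA: 3 states


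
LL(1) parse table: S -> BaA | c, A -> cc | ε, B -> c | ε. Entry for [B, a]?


For [B, a]: ε is nullable and 'a' ∈ FOLLOW(B)
Entry: B -> ε


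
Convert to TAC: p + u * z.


Break into single-operator statements:
t1 = u * z
t2 = p + t1


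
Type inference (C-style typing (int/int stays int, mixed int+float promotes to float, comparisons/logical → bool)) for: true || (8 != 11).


Operand types: bool || bool
Rule: logical operators take bool operands and yield bool
Result type: bool


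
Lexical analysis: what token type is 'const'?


Pattern: reserved word
Type: KEYWORD


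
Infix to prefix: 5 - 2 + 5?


left-to-right (same/higher precedence on left): tree is (+ (- 5 2) 5)
Prefix: + - 5 2 5


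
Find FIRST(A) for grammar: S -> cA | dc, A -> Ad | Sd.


Per alternative of A: FIRST(Ad) = {c, d}; FIRST(Sd) = {c, d}
FIRST(A) = {c, d}


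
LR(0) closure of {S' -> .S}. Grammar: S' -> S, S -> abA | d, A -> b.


Start: S' -> .S
For each item with dot before a nonterminal B, add B -> .γ for every B-production
Closure: [S' -> .S, S -> .abA, S -> .d]


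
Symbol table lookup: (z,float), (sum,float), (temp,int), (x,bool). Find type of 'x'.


Lookup 'x' → type bool


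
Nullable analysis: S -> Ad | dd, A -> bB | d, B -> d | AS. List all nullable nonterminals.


A nonterminal is nullable iff some alternative derives ε (directly, or every symbol in it is nullable)
Nullable: {}


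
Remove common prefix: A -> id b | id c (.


Common prefix: 'id'
Factored: A -> id A', A' -> b | c (


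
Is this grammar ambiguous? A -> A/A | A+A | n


'n/n+n' has two parse trees (no precedence encoded between / and +)
Ambiguous


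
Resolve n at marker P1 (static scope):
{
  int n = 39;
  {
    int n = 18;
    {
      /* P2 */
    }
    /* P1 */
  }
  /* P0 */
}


n declared in the same block as P1
n = 18


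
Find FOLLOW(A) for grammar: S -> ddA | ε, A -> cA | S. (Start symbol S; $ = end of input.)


$ ∈ FOLLOW(S). For each A -> αBβ: add FIRST(β)\{ε} to FOLLOW(B); if β nullable, add FOLLOW(A).
FOLLOW(A) = {$}


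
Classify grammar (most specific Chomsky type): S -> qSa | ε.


Single nonterminal LHS, but q^n a^n is not regular
Classification: Type 2 (Context-Free)


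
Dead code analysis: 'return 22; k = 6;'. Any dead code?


statement follows a return and is unreachable
Dead: 'k = 6'


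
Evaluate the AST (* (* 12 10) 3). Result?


Evaluate inner: (* 12 10) = 120
Evaluate root: (* 120 3) = 360
Result: 360


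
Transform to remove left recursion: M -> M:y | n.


Left-recursive alternatives: M:y; non-recursive: n
Introduce M': M -> nM', M' -> :yM' | ε


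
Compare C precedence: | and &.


'&' is bitwise AND (level 5); '|' is bitwise OR (level 3)
Higher level binds tighter
'&' has higher precedence than '|'


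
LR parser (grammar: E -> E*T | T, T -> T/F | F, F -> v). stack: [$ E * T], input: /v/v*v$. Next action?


'/' can extend T; shift to build T -> T/F
Action: shift


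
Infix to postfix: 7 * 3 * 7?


Left to right (same or higher precedence on left)
Postfix: 7 3 * 7 *


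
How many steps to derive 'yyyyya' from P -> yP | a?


Derivation: P => yP => yyP => yyyP => yyyyP => yyyyyP => yyyyya
Steps: 6


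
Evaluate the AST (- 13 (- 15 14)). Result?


Evaluate inner: (- 15 14) = 1
Evaluate root: (- 13 1) = 12
Result: 12


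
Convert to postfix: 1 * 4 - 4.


Left to right (same or higher precedence on left)
Postfix: 1 4 * 4 -


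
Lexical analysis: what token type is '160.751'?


Pattern: digits with a decimal point
Type: FLOAT_LITERAL


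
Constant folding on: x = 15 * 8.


15 * 8 = 120 at compile time
Optimized: x = 120


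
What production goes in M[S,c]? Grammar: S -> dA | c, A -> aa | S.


For [S, c]: 'c' ∈ FIRST(c)
Entry: S -> c


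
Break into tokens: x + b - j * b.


Scan left to right, longest-match per lexeme
Tokens: ID(x), OP(+), ID(b), OP(-), ID(j), OP(*), ID(b)


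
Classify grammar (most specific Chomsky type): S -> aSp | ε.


Single nonterminal LHS, but a^n p^n is not regular
Classification: Type 2 (Context-Free)


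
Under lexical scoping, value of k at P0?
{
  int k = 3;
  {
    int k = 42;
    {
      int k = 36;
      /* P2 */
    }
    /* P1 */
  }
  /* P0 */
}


k declared in the same block as P0
k = 3


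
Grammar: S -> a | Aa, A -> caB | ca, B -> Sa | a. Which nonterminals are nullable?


A nonterminal is nullable iff some alternative derives ε (directly, or every symbol in it is nullable)
Nullable: {}


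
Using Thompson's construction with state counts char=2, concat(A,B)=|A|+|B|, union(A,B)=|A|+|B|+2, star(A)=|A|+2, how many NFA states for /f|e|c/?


Syntax tree has 3 char leaf(s), 2 union(s), 0 star(s)
chars contribute 3×2 = 6; each union adds +2; each star adds +2
Total: 6 + 4 + 0 = 10 states


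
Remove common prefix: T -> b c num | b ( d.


Common prefix: 'b'
Factored: T -> b T', T' -> c num | ( d


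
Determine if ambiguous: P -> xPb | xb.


balanced x^n…b^n: each string has a unique parse
Unambiguous


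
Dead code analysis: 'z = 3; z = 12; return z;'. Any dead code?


first assignment to z is overwritten before any read
Dead: 'z = 3'


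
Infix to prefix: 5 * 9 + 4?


left-to-right (same/higher precedence on left): tree is (+ (* 5 9) 4)
Prefix: + * 5 9 4


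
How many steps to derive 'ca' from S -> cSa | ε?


Derivation: S => cSa => ca
Steps: 2


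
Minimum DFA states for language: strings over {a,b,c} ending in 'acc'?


Track the longest suffix of input matching a prefix of 'acc': 4 classes (prefixes of length 0..3)
Minimal DFA: 4 states


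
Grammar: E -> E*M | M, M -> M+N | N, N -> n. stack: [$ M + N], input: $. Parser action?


handle 'M+N' on top
Action: reduce (M -> M+N)


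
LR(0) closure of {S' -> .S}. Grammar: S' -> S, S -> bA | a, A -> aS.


Start: S' -> .S
For each item with dot before a nonterminal B, add B -> .γ for every B-production
Closure: [S' -> .S, S -> .bA, S -> .a]


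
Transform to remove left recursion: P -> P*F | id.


Left-recursive alternatives: P*F; non-recursive: id
Introduce P': P -> idP', P' -> *FP' | ε


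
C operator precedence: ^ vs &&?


'^' is bitwise XOR (level 4); '&&' is logical AND (level 2)
Higher level binds tighter
'^' has higher precedence than '&&'


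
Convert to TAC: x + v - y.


Break into single-operator statements:
t1 = x + v
t2 = t1 - y


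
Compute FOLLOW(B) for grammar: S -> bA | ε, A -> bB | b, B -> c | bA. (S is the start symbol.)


$ ∈ FOLLOW(S). For each A -> αBβ: add FIRST(β)\{ε} to FOLLOW(B); if β nullable, add FOLLOW(A).
FOLLOW(B) = {$}


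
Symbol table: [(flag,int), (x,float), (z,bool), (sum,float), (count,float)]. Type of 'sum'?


Lookup 'sum' → type float


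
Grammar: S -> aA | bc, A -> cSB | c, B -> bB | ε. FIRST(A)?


Per alternative of A: FIRST(cSB) = {c}; FIRST(c) = {c}
FIRST(A) = {c}


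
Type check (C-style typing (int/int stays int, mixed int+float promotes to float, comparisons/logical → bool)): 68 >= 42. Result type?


Operand types: int >= int
Rule: comparison yields bool
Result type: bool


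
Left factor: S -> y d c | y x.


Common prefix: 'y'
Factored: S -> y S', S' -> d c | x


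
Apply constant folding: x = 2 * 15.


2 * 15 = 30 at compile time
Optimized: x = 30


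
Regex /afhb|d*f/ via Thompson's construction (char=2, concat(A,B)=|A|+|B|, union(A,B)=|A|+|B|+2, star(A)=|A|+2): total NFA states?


Syntax tree has 6 char leaf(s), 1 union(s), 1 star(s)
chars contribute 6×2 = 12; each union adds +2; each star adds +2
Total: 12 + 2 + 2 = 16 states


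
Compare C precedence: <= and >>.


'>>' is shift (level 8); '<=' is relational (level 7)
Higher level binds tighter
'>>' has higher precedence than '<='


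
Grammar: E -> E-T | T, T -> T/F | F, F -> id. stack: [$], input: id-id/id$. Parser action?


no handle on stack; shift 'id'
Action: shift


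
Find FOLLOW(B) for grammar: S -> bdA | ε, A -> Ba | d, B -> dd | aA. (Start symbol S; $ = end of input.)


$ ∈ FOLLOW(S). For each A -> αBβ: add FIRST(β)\{ε} to FOLLOW(B); if β nullable, add FOLLOW(A).
FOLLOW(B) = {a}


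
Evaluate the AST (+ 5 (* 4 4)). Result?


Evaluate inner: (* 4 4) = 16
Evaluate root: (+ 5 16) = 21
Result: 21


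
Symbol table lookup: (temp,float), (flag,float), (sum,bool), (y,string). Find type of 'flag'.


Lookup 'flag' → type float


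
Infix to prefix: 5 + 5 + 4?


left-to-right (same/higher precedence on left): tree is (+ (+ 5 5) 4)
Prefix: + + 5 5 4


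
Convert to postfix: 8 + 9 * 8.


* has higher precedence, evaluate 9*8 first
Postfix: 8 9 8 * +


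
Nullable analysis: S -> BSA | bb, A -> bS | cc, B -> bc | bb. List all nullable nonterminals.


A nonterminal is nullable iff some alternative derives ε (directly, or every symbol in it is nullable)
Nullable: {}


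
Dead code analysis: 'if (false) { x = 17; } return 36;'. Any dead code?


condition is constant false, so the whole block is unreachable
Dead: 'if (false) { x = 17; }'


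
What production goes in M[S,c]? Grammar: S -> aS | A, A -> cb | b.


For [S, c]: 'c' ∈ FIRST(A)
Entry: S -> A


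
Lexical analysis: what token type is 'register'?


Pattern: reserved word
Type: KEYWORD


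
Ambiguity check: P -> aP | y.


right-linear, alternatives start with distinct terminals 'a' vs 'y': unique leftmost derivation
Unambiguous


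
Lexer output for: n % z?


Scan left to right, longest-match per lexeme
Tokens: ID(n), OP(%), ID(z)


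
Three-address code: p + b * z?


Break into single-operator statements:
t1 = b * z
t2 = p + t1


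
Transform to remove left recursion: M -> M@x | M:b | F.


Left-recursive alternatives: M@x, M:b; non-recursive: F
Introduce M': M -> FM', M' -> @xM' | :bM' | ε


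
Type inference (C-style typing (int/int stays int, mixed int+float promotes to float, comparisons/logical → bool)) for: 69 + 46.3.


Operand types: int + float
Rule: mixed int/float promotes to float; int/int stays int
Result type: float


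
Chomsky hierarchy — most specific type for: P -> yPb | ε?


Single nonterminal LHS, but y^n b^n is not regular
Classification: Type 2 (Context-Free)


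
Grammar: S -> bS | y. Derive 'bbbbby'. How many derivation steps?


Derivation: S => bS => bbS => bbbS => bbbbS => bbbbbS => bbbbby
Steps: 6


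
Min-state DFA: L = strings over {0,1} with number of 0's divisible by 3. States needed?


Track (count of 0) mod 3: states 0..2, accept at 0
Minimal DFA: 3 states


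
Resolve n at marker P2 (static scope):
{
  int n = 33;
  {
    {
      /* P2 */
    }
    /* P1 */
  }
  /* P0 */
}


P2's block does not declare n; resolves to the enclosing declaration at depth 0
n = 33


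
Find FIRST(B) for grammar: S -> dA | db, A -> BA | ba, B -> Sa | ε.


Per alternative of B: FIRST(Sa) = {d}; FIRST(ε) = {ε}
FIRST(B) = {d, ε}


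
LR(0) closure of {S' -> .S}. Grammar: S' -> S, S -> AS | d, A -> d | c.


Start: S' -> .S
For each item with dot before a nonterminal B, add B -> .γ for every B-production
Closure: [S' -> .S, S -> .AS, S -> .d, A -> .d, A -> .c]


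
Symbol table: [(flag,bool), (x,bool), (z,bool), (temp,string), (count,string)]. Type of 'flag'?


Lookup 'flag' → type bool


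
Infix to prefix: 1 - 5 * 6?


'*' binds tighter: tree is (- 1 (* 5 6))
Prefix: - 1 * 5 6


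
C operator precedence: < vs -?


'-' is additive (level 9); '<' is relational (level 7)
Higher level binds tighter
'-' has higher precedence than '<'


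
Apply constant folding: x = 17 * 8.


17 * 8 = 136 at compile time
Optimized: x = 136


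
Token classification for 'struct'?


Pattern: reserved word
Type: KEYWORD


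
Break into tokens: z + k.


Scan left to right, longest-match per lexeme
Tokens: ID(z), OP(+), ID(k)


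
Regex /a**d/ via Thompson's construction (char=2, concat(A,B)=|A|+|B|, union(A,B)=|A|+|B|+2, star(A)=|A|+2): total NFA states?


Syntax tree has 2 char leaf(s), 0 union(s), 2 star(s)
chars contribute 2×2 = 4; each union adds +2; each star adds +2
Total: 4 + 0 + 4 = 8 states


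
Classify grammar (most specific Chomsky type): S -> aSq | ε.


Single nonterminal LHS, but a^n q^n is not regular
Classification: Type 2 (Context-Free)


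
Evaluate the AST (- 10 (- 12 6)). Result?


Evaluate inner: (- 12 6) = 6
Evaluate root: (- 10 6) = 4
Result: 4


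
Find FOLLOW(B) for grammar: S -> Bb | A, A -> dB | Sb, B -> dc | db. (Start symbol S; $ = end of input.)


$ ∈ FOLLOW(S). For each A -> αBβ: add FIRST(β)\{ε} to FOLLOW(B); if β nullable, add FOLLOW(A).
FOLLOW(B) = {$, b}


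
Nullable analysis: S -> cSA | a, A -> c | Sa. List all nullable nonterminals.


A nonterminal is nullable iff some alternative derives ε (directly, or every symbol in it is nullable)
Nullable: {}


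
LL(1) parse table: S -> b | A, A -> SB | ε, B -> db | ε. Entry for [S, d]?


For [S, d]: 'd' ∈ FIRST(A)
Entry: S -> A


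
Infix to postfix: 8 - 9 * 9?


* has higher precedence, evaluate 9*9 first
Postfix: 8 9 9 * -


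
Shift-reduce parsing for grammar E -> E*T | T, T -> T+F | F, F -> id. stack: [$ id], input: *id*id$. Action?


'id' on top is the handle for F -> id
Action: reduce (F -> id)


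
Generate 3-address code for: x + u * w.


Break into single-operator statements:
t1 = u * w
t2 = x + t1


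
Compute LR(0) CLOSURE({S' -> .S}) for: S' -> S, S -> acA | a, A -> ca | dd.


Start: S' -> .S
For each item with dot before a nonterminal B, add B -> .γ for every B-production
Closure: [S' -> .S, S -> .acA, S -> .a]


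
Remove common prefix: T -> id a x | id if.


Common prefix: 'id'
Factored: T -> id T', T' -> a x | if


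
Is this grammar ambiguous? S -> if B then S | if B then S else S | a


dangling else: 'if B then if B then a else a' parses two ways
Ambiguous


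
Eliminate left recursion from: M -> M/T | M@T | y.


Left-recursive alternatives: M/T, M@T; non-recursive: y
Introduce M': M -> yM', M' -> /TM' | @TM' | ε


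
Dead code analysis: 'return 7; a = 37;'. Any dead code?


statement follows a return and is unreachable
Dead: 'a = 37'


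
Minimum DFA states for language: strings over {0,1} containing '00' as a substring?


KMP-style automaton: 2 progress states + 1 absorbing accept = 3
Minimal DFA: 3 states


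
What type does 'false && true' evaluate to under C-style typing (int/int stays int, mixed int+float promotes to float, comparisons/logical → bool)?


Operand types: bool && bool
Rule: logical operators take bool operands and yield bool
Result type: bool


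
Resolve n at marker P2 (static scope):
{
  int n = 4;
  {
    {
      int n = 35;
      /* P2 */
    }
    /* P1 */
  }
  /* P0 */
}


n declared in the same block as P2
n = 35


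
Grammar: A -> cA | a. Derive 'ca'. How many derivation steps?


Derivation: A => cA => ca
Steps: 2


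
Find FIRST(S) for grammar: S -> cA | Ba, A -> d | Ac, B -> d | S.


Per alternative of S: FIRST(cA) = {c}; FIRST(Ba) = {c, d}
FIRST(S) = {c, d}


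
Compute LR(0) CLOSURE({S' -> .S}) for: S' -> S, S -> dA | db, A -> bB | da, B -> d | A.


Start: S' -> .S
For each item with dot before a nonterminal B, add B -> .γ for every B-production
Closure: [S' -> .S, S -> .dA, S -> .db]


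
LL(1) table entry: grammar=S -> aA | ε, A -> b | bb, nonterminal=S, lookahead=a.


For [S, a]: 'a' ∈ FIRST(aA)
Entry: S -> aA


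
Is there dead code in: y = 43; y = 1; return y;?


first assignment to y is overwritten before any read
Dead: 'y = 43'


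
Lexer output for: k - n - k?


Scan left to right, longest-match per lexeme
Tokens: ID(k), OP(-), ID(n), OP(-), ID(k)


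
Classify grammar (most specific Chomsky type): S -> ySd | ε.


Single nonterminal LHS, but y^n d^n is not regular
Classification: Type 2 (Context-Free)


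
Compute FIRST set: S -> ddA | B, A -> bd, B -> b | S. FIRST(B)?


Per alternative of B: FIRST(b) = {b}; FIRST(S) = {b, d}
FIRST(B) = {b, d}


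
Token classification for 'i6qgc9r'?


Pattern: letter/underscore followed by alphanumerics, not a keyword
Type: IDENTIFIER


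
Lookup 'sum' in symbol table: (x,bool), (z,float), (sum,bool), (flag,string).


Lookup 'sum' → type bool


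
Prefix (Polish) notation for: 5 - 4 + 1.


left-to-right (same/higher precedence on left): tree is (+ (- 5 4) 1)
Prefix: + - 5 4 1


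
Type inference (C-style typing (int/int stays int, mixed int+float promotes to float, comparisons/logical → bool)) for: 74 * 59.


Operand types: int * int
Rule: mixed int/float promotes to float; int/int stays int
Result type: int


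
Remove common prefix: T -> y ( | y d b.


Common prefix: 'y'
Factored: T -> y T', T' -> ( | d b


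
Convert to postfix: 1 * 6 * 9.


Left to right (same or higher precedence on left)
Postfix: 1 6 * 9 *


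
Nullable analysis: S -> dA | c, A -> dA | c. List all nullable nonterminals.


A nonterminal is nullable iff some alternative derives ε (directly, or every symbol in it is nullable)
Nullable: {}


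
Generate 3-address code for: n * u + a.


Break into single-operator statements:
t1 = n * u
t2 = t1 + a


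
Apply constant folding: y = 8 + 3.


8 + 3 = 11 at compile time
Optimized: y = 11


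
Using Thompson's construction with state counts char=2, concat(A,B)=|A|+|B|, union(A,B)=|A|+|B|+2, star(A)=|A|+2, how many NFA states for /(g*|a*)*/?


Syntax tree has 2 char leaf(s), 1 union(s), 3 star(s)
chars contribute 2×2 = 4; each union adds +2; each star adds +2
Total: 4 + 2 + 6 = 12 states


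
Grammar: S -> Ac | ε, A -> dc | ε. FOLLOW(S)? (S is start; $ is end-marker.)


$ ∈ FOLLOW(S). For each A -> αBβ: add FIRST(β)\{ε} to FOLLOW(B); if β nullable, add FOLLOW(A).
FOLLOW(S) = {$}


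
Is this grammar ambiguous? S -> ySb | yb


balanced y^n…b^n: each string has a unique parse
Unambiguous


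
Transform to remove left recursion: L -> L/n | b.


Left-recursive alternatives: L/n; non-recursive: b
Introduce L': L -> bL', L' -> /nL' | ε


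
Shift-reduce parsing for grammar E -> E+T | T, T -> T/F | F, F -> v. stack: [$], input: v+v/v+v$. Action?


no handle on stack; shift 'v'
Action: shift


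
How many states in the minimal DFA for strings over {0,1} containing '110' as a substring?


KMP-style automaton: 3 progress states + 1 absorbing accept = 4
Minimal DFA: 4 states


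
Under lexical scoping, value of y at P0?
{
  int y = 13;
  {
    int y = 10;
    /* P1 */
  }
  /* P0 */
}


y declared in the same block as P0
y = 13


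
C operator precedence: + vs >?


'+' is additive (level 9); '>' is relational (level 7)
Higher level binds tighter
'+' has higher precedence than '>'


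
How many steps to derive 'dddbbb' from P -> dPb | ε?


Derivation: P => dPb => ddPbb => dddPbbb => dddbbb
Steps: 4


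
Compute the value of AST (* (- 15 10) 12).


Evaluate inner: (- 15 10) = 5
Evaluate root: (* 5 12) = 60
Result: 60


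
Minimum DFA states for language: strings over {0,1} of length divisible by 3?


Track length mod 3: states 0..2, accept at 0
Minimal DFA: 3 states


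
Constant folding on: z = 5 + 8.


5 + 8 = 13 at compile time
Optimized: z = 13


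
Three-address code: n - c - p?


Break into single-operator statements:
t1 = n - c
t2 = t1 - p


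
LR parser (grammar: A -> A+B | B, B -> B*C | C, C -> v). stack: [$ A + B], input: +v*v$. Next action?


handle 'A+B' on top; lookahead ∈ FOLLOW(A) = {+, $}
Action: reduce (A -> A+B)


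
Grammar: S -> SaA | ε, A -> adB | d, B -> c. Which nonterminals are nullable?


A nonterminal is nullable iff some alternative derives ε (directly, or every symbol in it is nullable)
Nullable: {S}


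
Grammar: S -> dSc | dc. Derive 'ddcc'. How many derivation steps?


Derivation: S => dSc => ddcc
Steps: 2


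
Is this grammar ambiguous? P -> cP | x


right-linear, alternatives start with distinct terminals 'c' vs 'x': unique leftmost derivation
Unambiguous


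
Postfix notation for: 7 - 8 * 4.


* has higher precedence, evaluate 8*4 first
Postfix: 7 8 4 * -


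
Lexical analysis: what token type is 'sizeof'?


Pattern: reserved word
Type: KEYWORD


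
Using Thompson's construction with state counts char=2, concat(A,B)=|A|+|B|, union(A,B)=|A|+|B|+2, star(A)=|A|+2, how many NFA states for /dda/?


Syntax tree has 3 char leaf(s), 0 union(s), 0 star(s)
chars contribute 3×2 = 6; each union adds +2; each star adds +2
Total: 6 + 0 + 0 = 6 states


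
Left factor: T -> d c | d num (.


Common prefix: 'd'
Factored: T -> d T', T' -> c | num (


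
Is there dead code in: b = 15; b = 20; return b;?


first assignment to b is overwritten before any read
Dead: 'b = 15'


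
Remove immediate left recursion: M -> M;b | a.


Left-recursive alternatives: M;b; non-recursive: a
Introduce M': M -> aM', M' -> ;bM' | ε


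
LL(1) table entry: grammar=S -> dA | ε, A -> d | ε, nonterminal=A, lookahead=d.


For [A, d]: 'd' ∈ FIRST(d)
Entry: A -> d


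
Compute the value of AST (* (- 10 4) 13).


Evaluate inner: (- 10 4) = 6
Evaluate root: (* 6 13) = 78
Result: 78


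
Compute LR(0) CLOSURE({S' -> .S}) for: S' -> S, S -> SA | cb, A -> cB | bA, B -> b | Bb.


Start: S' -> .S
For each item with dot before a nonterminal B, add B -> .γ for every B-production
Closure: [S' -> .S, S -> .SA, S -> .cb]


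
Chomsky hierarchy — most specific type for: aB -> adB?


LHS has context (more than one symbol) and |LHS| ≤ |RHS|
Classification: Type 1 (Context-Sensitive)


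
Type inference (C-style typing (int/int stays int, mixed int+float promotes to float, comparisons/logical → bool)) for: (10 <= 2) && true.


Operand types: bool && bool
Rule: logical operators take bool operands and yield bool
Result type: bool


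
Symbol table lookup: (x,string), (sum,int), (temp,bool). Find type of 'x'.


Lookup 'x' → type string


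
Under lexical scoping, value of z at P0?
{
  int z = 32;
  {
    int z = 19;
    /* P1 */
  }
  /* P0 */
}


z declared in the same block as P0
z = 32


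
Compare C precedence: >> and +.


'+' is additive (level 9); '>>' is shift (level 8)
Higher level binds tighter
'+' has higher precedence than '>>'


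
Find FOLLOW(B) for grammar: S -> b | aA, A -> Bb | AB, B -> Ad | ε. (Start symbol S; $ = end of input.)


$ ∈ FOLLOW(S). For each A -> αBβ: add FIRST(β)\{ε} to FOLLOW(B); if β nullable, add FOLLOW(A).
FOLLOW(B) = {$, b, d}


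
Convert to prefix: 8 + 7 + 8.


left-to-right (same/higher precedence on left): tree is (+ (+ 8 7) 8)
Prefix: + + 8 7 8


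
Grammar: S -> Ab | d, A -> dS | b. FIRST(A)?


Per alternative of A: FIRST(dS) = {d}; FIRST(b) = {b}
FIRST(A) = {b, d}


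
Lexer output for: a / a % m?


Scan left to right, longest-match per lexeme
Tokens: ID(a), OP(/), ID(a), OP(%), ID(m)


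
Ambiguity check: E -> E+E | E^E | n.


'n+n^n' has two parse trees (no precedence encoded between + and ^)
Ambiguous


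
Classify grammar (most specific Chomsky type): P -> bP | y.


Right-linear: every RHS is a terminal or a terminal followed by one nonterminal
Classification: Type 3 (Regular)


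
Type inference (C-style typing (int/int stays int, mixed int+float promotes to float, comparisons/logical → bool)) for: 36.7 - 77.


Operand types: float - int
Rule: mixed int/float promotes to float; int/int stays int
Result type: float


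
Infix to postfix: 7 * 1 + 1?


Left to right (same or higher precedence on left)
Postfix: 7 1 * 1 +


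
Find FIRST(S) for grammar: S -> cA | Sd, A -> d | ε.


Per alternative of S: FIRST(cA) = {c}; FIRST(Sd) = {c}
FIRST(S) = {c}


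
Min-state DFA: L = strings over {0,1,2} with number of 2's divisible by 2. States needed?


Track (count of 2) mod 2: states 0..1, accept at 0
Minimal DFA: 2 states


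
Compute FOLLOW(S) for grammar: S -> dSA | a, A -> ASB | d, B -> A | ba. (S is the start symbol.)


$ ∈ FOLLOW(S). For each A -> αBβ: add FIRST(β)\{ε} to FOLLOW(B); if β nullable, add FOLLOW(A).
FOLLOW(S) = {$, b, d}


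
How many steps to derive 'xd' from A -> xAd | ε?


Derivation: A => xAd => xd
Steps: 2


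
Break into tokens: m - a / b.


Scan left to right, longest-match per lexeme
Tokens: ID(m), OP(-), ID(a), OP(/), ID(b)


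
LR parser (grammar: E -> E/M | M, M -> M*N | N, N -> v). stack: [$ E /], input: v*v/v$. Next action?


no handle ('E/' is not any RHS); shift 'v'
Action: shift


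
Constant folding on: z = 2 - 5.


2 - 5 = -3 at compile time
Optimized: z = -3


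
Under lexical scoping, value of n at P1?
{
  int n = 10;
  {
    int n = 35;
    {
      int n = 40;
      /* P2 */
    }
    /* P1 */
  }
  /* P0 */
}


n declared in the same block as P1
n = 35


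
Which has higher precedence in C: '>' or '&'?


'>' is relational (level 7); '&' is bitwise AND (level 5)
Higher level binds tighter
'>' has higher precedence than '&'


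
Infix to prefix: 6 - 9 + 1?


left-to-right (same/higher precedence on left): tree is (+ (- 6 9) 1)
Prefix: + - 6 9 1


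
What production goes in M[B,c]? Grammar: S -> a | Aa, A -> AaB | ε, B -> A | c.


For [B, c]: 'c' ∈ FIRST(c)
Entry: B -> c


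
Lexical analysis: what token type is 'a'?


Pattern: letter/underscore followed by alphanumerics, not a keyword
Type: IDENTIFIER


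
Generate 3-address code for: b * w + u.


Break into single-operator statements:
t1 = b * w
t2 = t1 + u


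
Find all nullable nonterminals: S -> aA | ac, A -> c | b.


A nonterminal is nullable iff some alternative derives ε (directly, or every symbol in it is nullable)
Nullable: {}


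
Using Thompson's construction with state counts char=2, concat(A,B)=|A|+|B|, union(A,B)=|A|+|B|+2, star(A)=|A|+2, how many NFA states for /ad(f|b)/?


Syntax tree has 4 char leaf(s), 1 union(s), 0 star(s)
chars contribute 4×2 = 8; each union adds +2; each star adds +2
Total: 8 + 2 + 0 = 10 states


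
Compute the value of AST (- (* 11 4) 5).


Evaluate inner: (* 11 4) = 44
Evaluate root: (- 44 5) = 39
Result: 39


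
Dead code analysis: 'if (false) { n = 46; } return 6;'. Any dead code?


condition is constant false, so the whole block is unreachable
Dead: 'if (false) { n = 46; }'


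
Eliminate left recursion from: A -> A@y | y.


Left-recursive alternatives: A@y; non-recursive: y
Introduce A': A -> yA', A' -> @yA' | ε


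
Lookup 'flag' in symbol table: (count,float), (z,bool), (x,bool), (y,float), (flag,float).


Lookup 'flag' → type float


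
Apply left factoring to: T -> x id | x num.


Common prefix: 'x'
Factored: T -> x T', T' -> id | num


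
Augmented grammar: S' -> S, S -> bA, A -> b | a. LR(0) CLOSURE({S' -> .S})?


Start: S' -> .S
For each item with dot before a nonterminal B, add B -> .γ for every B-production
Closure: [S' -> .S, S -> .bA]


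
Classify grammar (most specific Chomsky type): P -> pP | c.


Right-linear: every RHS is a terminal or a terminal followed by one nonterminal
Classification: Type 3 (Regular)


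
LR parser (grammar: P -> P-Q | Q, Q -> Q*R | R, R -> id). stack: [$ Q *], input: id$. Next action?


no handle; shift 'id'
Action: shift


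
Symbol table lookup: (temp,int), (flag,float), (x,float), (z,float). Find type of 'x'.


Lookup 'x' → type float


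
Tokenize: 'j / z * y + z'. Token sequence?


Scan left to right, longest-match per lexeme
Tokens: ID(j), OP(/), ID(z), OP(*), ID(y), OP(+), ID(z)


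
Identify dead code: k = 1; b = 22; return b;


k is assigned but never read
Dead: 'k = 1'


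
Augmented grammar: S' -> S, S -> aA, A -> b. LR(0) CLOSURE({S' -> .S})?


Start: S' -> .S
For each item with dot before a nonterminal B, add B -> .γ for every B-production
Closure: [S' -> .S, S -> .aA]


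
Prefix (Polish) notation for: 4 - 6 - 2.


left-to-right (same/higher precedence on left): tree is (- (- 4 6) 2)
Prefix: - - 4 6 2


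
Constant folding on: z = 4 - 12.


4 - 12 = -8 at compile time
Optimized: z = -8


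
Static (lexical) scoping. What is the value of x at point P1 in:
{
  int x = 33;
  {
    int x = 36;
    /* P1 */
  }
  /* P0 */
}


x declared in the same block as P1
x = 36


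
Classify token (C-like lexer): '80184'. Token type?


Pattern: digits only
Type: INTEGER_LITERAL


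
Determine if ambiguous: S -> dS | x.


right-linear, alternatives start with distinct terminals 'd' vs 'x': unique leftmost derivation
Unambiguous


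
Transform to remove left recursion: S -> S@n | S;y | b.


Left-recursive alternatives: S@n, S;y; non-recursive: b
Introduce S': S -> bS', S' -> @nS' | ;yS' | ε


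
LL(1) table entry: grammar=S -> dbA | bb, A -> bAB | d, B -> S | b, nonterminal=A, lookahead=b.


For [A, b]: 'b' ∈ FIRST(bAB)
Entry: A -> bAB


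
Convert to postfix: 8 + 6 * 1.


* has higher precedence, evaluate 6*1 first
Postfix: 8 6 1 * +


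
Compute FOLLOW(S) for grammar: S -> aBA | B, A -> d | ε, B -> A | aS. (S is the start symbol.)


$ ∈ FOLLOW(S). For each A -> αBβ: add FIRST(β)\{ε} to FOLLOW(B); if β nullable, add FOLLOW(A).
FOLLOW(S) = {$, d}


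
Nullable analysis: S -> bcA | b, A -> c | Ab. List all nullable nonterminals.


A nonterminal is nullable iff some alternative derives ε (directly, or every symbol in it is nullable)
Nullable: {}
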